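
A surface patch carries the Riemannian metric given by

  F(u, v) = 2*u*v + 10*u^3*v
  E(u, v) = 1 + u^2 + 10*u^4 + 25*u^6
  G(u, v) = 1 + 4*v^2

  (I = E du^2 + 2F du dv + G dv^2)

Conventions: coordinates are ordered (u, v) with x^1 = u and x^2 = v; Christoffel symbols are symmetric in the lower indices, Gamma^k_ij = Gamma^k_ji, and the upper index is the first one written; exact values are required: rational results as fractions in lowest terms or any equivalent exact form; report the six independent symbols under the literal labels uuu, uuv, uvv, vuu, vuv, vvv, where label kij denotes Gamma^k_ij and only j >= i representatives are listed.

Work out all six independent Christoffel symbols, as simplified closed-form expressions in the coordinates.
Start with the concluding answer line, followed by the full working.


Answer: Gamma_uuu = (75*u^5 + 20*u^3 + u)/(25*u^6 + 10*u^4 + u^2 + 4*v^2 + 1), Gamma_uuv = 0, Gamma_uvv = (10*u^3 + 2*u)/(25*u^6 + 10*u^4 + u^2 + 4*v^2 + 1), Gamma_vuu = (30*u^2*v + 2*v)/(25*u^6 + 10*u^4 + u^2 + 4*v^2 + 1), Gamma_vuv = 0, Gamma_vvv = 4*v/(25*u^6 + 10*u^4 + u^2 + 4*v^2 + 1)

E = 1 + u^2 + 10*u^4 + 25*u^6; F = 2*u*v + 10*u^3*v; G = 1 + 4*v^2
Gamma^k_ij = (1/2) g^{kl} (d_i g_jl + d_j g_il - d_l g_ij), with g^inv = (1/(EG-F^2)) [[G, -F], [-F, E]]
first partials: E_u = 2*u + 40*u^3 + 150*u^5, E_v = 0, F_u = 2*v + 30*u^2*v, F_v = 2*u + 10*u^3, G_u = 0, G_v = 8*v
D = EG - F^2 = 1 + 4*v^2 + u^2 + 10*u^4 + 25*u^6
expanded: Gamma^u_uu = (G E_u - 2F F_u + F E_v)/(2D), Gamma^u_uv = (G E_v - F G_u)/(2D), Gamma^u_vv = (2G F_v - G G_u - F G_v)/(2D), Gamma^v_uu = (2E F_u - E E_v - F E_u)/(2D), Gamma^v_uv = (E G_u - F E_v)/(2D), Gamma^v_vv = (E G_v - 2F F_v + F G_u)/(2D); substitute and cancel common factors


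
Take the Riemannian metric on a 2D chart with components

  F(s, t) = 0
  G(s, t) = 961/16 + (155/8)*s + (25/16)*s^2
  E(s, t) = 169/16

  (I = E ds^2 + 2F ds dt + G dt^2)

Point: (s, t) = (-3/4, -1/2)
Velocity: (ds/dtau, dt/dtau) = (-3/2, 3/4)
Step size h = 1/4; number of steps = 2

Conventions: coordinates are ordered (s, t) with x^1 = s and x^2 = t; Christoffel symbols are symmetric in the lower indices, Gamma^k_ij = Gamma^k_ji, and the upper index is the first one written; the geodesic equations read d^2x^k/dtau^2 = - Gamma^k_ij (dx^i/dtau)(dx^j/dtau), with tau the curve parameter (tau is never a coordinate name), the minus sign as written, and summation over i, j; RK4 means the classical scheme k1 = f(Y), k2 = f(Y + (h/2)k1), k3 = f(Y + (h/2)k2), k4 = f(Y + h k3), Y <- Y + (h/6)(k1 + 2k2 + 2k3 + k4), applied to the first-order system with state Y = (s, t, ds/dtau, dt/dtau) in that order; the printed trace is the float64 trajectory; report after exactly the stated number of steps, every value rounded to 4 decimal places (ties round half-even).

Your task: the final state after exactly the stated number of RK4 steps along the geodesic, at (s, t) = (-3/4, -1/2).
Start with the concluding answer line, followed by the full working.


Answer: s = -1.4347, t = -0.0691, ds/dtau = -1.2201, dt/dtau = 0.9810

f(Y) = (ds/dtau, dt/dtau, -Gamma^s_ij Y'^i Y'^j, -Gamma^t_ij Y'^i Y'^j) with the Gammas evaluated at the stage position; h = 0.250000; intermediate values shown to 6 dp
step 0: s = -0.7500, t = -0.5000, ds/dtau = -1.5000, dt/dtau = 0.7500
step 1:
  k1: at (s, t) = (-0.750000, -0.500000), (ds/dtau, dt/dtau) = (-1.500000, 0.750000); Gamma_sss = 0.000000, Gamma_sst = 0.000000, Gamma_stt = -0.806213, Gamma_tss = 0.000000, Gamma_tst = 0.183486, Gamma_ttt = 0.000000; k1 = (-1.500000, 0.750000, 0.453495, 0.412844)
  k2: at (s, t) = (-0.937500, -0.406250), (ds/dtau, dt/dtau) = (-1.443313, 0.801606); Gamma_sss = 0.000000, Gamma_sst = 0.000000, Gamma_stt = -0.778476, Gamma_tss = 0.000000, Gamma_tst = 0.190024, Gamma_ttt = 0.000000; k2 = (-1.443313, 0.801606, 0.500227, 0.439703)
  k3: at (s, t) = (-0.930414, -0.399799), (ds/dtau, dt/dtau) = (-1.437472, 0.804963); Gamma_sss = 0.000000, Gamma_sst = 0.000000, Gamma_stt = -0.779525, Gamma_tss = 0.000000, Gamma_tst = 0.189768, Gamma_ttt = 0.000000; k3 = (-1.437472, 0.804963, 0.505105, 0.439166)
  k4: at (s, t) = (-1.109368, -0.298759), (ds/dtau, dt/dtau) = (-1.373724, 0.859791); Gamma_sss = 0.000000, Gamma_sst = 0.000000, Gamma_stt = -0.753052, Gamma_tss = 0.000000, Gamma_tst = 0.196439, Gamma_ttt = 0.000000; k4 = (-1.373724, 0.859791, 0.556687, 0.464035)
  Y <- Y + (h/6)(k1 + 2k2 + 2k3 + k4): s = -1.1098, t = -0.2990, ds/dtau = -1.3741, dt/dtau = 0.8598
step 2:
  k1: at (s, t) = (-1.109804, -0.299045), (ds/dtau, dt/dtau) = (-1.374131, 0.859776); Gamma_sss = 0.000000, Gamma_sst = 0.000000, Gamma_stt = -0.752988, Gamma_tss = 0.000000, Gamma_tst = 0.196456, Gamma_ttt = 0.000000; k1 = (-1.374131, 0.859776, 0.556619, 0.464204)
  k2: at (s, t) = (-1.281570, -0.191573), (ds/dtau, dt/dtau) = (-1.304554, 0.917801); Gamma_sss = 0.000000, Gamma_sst = 0.000000, Gamma_stt = -0.727578, Gamma_tss = 0.000000, Gamma_tst = 0.203317, Gamma_ttt = 0.000000; k2 = (-1.304554, 0.917801, 0.612882, 0.486871)
  k3: at (s, t) = (-1.272873, -0.184320), (ds/dtau, dt/dtau) = (-1.297521, 0.920635); Gamma_sss = 0.000000, Gamma_sst = 0.000000, Gamma_stt = -0.728865, Gamma_tss = 0.000000, Gamma_tst = 0.202958, Gamma_ttt = 0.000000; k3 = (-1.297521, 0.920635, 0.617763, 0.484884)
  k4: at (s, t) = (-1.434184, -0.068886), (ds/dtau, dt/dtau) = (-1.219691, 0.980997); Gamma_sss = 0.000000, Gamma_sst = 0.000000, Gamma_stt = -0.705002, Gamma_tss = 0.000000, Gamma_tst = 0.209828, Gamma_ttt = 0.000000; k4 = (-1.219691, 0.980997, 0.678462, 0.502123)
  Y <- Y + (h/6)(k1 + 2k2 + 2k3 + k4): s = -1.4347, t = -0.0691, ds/dtau = -1.2201, dt/dtau = 0.9810


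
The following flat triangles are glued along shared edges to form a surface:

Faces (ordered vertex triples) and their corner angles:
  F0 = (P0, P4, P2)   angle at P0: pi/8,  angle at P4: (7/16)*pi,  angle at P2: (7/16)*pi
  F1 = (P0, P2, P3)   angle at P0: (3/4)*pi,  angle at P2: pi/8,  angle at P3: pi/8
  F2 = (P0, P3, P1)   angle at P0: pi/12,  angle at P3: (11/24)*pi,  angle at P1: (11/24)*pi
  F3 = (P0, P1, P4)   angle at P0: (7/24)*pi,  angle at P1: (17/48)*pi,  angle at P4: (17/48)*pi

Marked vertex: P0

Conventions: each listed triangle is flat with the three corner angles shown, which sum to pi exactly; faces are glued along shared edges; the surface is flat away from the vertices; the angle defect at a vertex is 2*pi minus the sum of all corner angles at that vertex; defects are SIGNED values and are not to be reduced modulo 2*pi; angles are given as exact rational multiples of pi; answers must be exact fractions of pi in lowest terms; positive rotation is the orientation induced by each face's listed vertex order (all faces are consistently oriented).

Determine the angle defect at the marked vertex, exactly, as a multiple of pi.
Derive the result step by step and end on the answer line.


Sum of corner angles at P0: (5/4)*pi
defect = 2*pi - (5/4)*pi

Answer: defect(P0) = (3/4)*pi


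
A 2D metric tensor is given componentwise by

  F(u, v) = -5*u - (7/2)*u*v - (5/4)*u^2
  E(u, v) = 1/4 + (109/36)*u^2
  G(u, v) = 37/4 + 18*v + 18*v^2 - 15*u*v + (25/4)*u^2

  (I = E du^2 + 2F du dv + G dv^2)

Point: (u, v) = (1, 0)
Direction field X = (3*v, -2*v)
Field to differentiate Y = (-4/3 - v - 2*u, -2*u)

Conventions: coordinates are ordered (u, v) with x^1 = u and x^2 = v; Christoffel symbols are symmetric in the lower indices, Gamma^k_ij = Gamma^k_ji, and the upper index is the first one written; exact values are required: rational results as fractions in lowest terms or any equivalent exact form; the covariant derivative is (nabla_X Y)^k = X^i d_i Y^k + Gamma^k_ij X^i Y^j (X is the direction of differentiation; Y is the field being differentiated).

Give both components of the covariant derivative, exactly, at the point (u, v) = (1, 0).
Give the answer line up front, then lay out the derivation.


Answer: (nabla_X Y)^u = 0, (nabla_X Y)^v = 0

E = 59/18, F = -25/4, G = 31/2 at the point
E_u = 109/18, E_v = 0, F_u = -15/2, F_v = -7/2, G_u = 25/2, G_v = 3
EG - F^2 = 1691/144;  g^inv = (144/1691) * [[31/2, 25/4], [25/4, 59/18]]
first-kind symbols [ij,l] = (1/2)(d_i g_jl + d_j g_il - d_l g_ij): [uu,u] = E_u/2 = 109/36, [uu,v] = F_u - E_v/2 = -15/2, [uv,u] = E_v/2 = 0, [uv,v] = G_u/2 = 25/4, [vv,u] = F_v - G_u/2 = -39/4, [vv,v] = G_v/2 = 3/2
Gamma^u_ij = (G*[ij,u] - F*[ij,v])/(EG - F^2), Gamma^v_ij = (E*[ij,v] - F*[ij,u])/(EG - F^2)
Gamma_uuu = 8/1691, Gamma_uuv = 5625/1691, Gamma_uvv = -20412/1691, Gamma_vuu = -815/1691, Gamma_vuv = 2950/1691, Gamma_vvv = -8067/1691
X = (0, 0), Y = (-10/3, -2) at the point


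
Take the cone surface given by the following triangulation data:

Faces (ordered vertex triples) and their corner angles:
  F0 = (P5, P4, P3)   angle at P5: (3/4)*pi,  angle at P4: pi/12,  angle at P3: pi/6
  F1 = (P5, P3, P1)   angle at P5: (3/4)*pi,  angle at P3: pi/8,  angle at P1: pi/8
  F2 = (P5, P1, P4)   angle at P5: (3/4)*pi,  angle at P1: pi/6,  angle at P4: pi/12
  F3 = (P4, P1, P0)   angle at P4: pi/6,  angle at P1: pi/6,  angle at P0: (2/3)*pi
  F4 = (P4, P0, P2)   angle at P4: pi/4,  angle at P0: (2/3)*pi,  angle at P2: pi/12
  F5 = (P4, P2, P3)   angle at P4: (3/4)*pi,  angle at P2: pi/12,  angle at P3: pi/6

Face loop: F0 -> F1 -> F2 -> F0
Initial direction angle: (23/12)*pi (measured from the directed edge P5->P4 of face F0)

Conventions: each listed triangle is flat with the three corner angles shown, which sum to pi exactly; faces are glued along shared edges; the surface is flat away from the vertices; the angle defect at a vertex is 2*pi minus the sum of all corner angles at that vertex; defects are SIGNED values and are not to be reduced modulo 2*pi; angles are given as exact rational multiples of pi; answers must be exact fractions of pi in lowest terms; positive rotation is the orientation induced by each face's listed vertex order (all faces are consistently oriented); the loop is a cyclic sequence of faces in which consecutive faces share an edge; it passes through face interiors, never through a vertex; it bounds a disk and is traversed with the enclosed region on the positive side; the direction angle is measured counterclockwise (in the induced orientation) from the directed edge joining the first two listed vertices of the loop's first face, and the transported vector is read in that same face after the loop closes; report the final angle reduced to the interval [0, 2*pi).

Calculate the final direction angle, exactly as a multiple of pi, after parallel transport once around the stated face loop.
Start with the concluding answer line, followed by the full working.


Answer: final direction angle = (5/3)*pi

enclosed vertex P5: corner angles sum to (9/4)*pi, defect = 2*pi - (9/4)*pi = -pi/4
summing the enclosed defects onto the initial angle, mod 2*pi in the induced orientation:
final angle = (23/12)*pi - pi/4 = (5/3)*pi (mod 2*pi)


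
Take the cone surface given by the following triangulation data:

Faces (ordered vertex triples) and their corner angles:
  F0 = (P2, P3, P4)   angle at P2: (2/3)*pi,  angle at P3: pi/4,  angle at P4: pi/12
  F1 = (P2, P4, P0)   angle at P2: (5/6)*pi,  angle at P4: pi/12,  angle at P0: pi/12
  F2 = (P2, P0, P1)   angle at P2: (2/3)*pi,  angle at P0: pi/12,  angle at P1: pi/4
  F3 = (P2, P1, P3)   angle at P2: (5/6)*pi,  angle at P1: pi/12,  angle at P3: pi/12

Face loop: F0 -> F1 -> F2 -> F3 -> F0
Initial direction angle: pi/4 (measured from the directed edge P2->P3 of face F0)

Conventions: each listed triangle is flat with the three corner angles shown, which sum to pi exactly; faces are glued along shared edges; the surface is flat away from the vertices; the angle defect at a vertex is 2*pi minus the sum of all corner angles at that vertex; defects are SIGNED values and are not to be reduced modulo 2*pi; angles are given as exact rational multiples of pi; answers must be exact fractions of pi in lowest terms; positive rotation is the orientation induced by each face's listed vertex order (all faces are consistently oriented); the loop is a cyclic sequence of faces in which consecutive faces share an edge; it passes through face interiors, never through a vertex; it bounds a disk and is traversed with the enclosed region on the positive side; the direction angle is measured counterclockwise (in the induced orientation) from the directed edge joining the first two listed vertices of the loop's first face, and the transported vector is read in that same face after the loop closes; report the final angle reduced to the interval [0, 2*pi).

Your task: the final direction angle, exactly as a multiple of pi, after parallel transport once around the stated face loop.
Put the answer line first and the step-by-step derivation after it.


Answer: final direction angle = (5/4)*pi

enclosed vertex P2: corner angles sum to 3*pi, defect = 2*pi - 3*pi = -pi
transport around the loop rotates by the sum of enclosed defects; add to the initial angle mod 2*pi
final angle = pi/4 - pi = (5/4)*pi (mod 2*pi)


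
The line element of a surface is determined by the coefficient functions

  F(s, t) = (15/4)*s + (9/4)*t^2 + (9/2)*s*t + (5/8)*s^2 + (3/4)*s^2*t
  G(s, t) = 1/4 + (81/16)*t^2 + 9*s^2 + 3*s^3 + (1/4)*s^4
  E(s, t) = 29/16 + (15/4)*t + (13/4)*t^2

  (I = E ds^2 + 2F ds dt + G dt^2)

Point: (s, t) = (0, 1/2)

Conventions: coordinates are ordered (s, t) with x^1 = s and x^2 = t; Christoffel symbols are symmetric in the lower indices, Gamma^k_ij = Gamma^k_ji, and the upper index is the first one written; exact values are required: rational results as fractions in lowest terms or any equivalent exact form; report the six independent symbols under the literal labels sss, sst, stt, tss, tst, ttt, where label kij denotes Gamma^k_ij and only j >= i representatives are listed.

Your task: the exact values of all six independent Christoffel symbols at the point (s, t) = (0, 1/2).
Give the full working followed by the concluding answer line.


E = 9/2, F = 9/16, G = 97/64 at the point
E_s = 0, E_t = 7, F_s = 6, F_t = 9/4, G_s = 0, G_t = 81/16
EG - F^2 = 1665/256;  g^inv = (256/1665) * [[97/64, -9/16], [-9/16, 9/2]]
first-kind symbols [ij,l] = (1/2)(d_i g_jl + d_j g_il - d_l g_ij): [ss,s] = E_s/2 = 0, [ss,t] = F_s - E_t/2 = 5/2, [st,s] = E_t/2 = 7/2, [st,t] = G_s/2 = 0, [tt,s] = F_t - G_s/2 = 9/4, [tt,t] = G_t/2 = 81/32
Gamma^s_ij = (G*[ij,s] - F*[ij,t])/(EG - F^2), Gamma^t_ij = (E*[ij,t] - F*[ij,s])/(EG - F^2)

Answer: Gamma_sss = -8/37, Gamma_sst = 1358/1665, Gamma_stt = 113/370, Gamma_tss = 64/37, Gamma_tst = -56/185, Gamma_ttt = 288/185


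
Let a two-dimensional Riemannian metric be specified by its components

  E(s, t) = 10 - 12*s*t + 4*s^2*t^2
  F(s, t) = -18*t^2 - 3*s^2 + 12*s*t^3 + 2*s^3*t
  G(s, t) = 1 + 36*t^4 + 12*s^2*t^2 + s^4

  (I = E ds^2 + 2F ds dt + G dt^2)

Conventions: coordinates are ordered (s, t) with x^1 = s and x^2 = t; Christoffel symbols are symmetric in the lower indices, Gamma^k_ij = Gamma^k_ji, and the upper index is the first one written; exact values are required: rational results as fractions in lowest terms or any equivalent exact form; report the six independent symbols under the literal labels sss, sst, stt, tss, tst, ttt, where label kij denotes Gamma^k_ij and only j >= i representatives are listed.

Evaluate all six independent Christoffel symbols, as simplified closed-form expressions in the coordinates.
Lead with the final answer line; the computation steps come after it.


Answer: Gamma_sss = (4*s*t^2 - 6*t)/(s^4 + 16*s^2*t^2 - 12*s*t + 36*t^4 + 10), Gamma_sst = (4*s^2*t - 6*s)/(s^4 + 16*s^2*t^2 - 12*s*t + 36*t^4 + 10), Gamma_stt = (24*s*t^2 - 36*t)/(s^4 + 16*s^2*t^2 - 12*s*t + 36*t^4 + 10), Gamma_tss = (2*s^2*t + 12*t^3)/(s^4 + 16*s^2*t^2 - 12*s*t + 36*t^4 + 10), Gamma_tst = (2*s^3 + 12*s*t^2)/(s^4 + 16*s^2*t^2 - 12*s*t + 36*t^4 + 10), Gamma_ttt = (12*s^2*t + 72*t^3)/(s^4 + 16*s^2*t^2 - 12*s*t + 36*t^4 + 10)

E = 10 - 12*s*t + 4*s^2*t^2; F = -18*t^2 - 3*s^2 + 12*s*t^3 + 2*s^3*t; G = 1 + 36*t^4 + 12*s^2*t^2 + s^4
Gamma^k_ij = (1/2) g^{kl} (d_i g_jl + d_j g_il - d_l g_ij), with g^inv = (1/(EG-F^2)) [[G, -F], [-F, E]]
first partials: E_s = -12*t + 8*s*t^2, E_t = -12*s + 8*s^2*t, F_s = -6*s + 12*t^3 + 6*s^2*t, F_t = -36*t + 36*s*t^2 + 2*s^3, G_s = 24*s*t^2 + 4*s^3, G_t = 144*t^3 + 24*s^2*t
D = EG - F^2 = 10 - 12*s*t + 36*t^4 + 16*s^2*t^2 + s^4
expanded: Gamma^s_ss = (G E_s - 2F F_s + F E_t)/(2D), Gamma^s_st = (G E_t - F G_s)/(2D), Gamma^s_tt = (2G F_t - G G_s - F G_t)/(2D), Gamma^t_ss = (2E F_s - E E_t - F E_s)/(2D), Gamma^t_st = (E G_s - F E_t)/(2D), Gamma^t_tt = (E G_t - 2F F_t + F G_s)/(2D); substitute and cancel common factors


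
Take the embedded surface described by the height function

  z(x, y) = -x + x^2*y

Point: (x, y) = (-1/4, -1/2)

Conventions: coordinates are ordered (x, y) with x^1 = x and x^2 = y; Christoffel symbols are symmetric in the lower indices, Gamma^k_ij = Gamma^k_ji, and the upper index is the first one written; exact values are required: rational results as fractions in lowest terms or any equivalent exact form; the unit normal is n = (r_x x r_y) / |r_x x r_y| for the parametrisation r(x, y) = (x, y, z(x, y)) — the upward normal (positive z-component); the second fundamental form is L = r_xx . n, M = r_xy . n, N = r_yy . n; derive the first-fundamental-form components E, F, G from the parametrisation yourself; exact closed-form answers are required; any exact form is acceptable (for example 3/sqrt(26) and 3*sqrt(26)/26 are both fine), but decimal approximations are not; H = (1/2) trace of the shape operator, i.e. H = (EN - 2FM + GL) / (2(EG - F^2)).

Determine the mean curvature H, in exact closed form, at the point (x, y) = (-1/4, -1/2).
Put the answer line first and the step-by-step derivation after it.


Answer: H = -2152*sqrt(401)/160801

z_x = -3/4, z_y = 1/16, z_xx = -1, z_xy = -1/2, z_yy = 0
E = 25/16, F = -3/64, G = 257/256; answer radicand W^2 = 401/256
unnormalised second-form numerators: l = -1, m = -1/2, n = 0; L = l/sqrt(401/256), and similarly M = m/sqrt(W^2), N = n/sqrt(W^2)
H = (E*n - 2*F*m + G*l) / (2*(EG - F^2)*sqrt(W^2)); E*n - 2*F*m + G*l = -269/256, EG - F^2 = 401/256, so H = (-269/802)/sqrt(401/256)


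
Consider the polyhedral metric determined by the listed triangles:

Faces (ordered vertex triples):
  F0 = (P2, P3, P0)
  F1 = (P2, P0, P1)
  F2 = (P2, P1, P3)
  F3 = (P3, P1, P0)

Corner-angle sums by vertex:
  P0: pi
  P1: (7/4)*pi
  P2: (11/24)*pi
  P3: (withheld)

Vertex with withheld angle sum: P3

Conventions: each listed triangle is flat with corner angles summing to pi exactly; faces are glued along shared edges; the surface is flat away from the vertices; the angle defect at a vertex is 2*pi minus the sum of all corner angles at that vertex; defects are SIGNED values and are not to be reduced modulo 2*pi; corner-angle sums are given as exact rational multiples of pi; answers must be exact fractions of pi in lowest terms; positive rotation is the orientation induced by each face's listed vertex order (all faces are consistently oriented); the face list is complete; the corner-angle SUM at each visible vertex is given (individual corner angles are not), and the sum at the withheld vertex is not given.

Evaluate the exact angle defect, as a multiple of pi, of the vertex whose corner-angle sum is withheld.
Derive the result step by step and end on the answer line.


V = 4, E = 6, F = 4; chi = V - E + F = 2
Gauss-Bonnet: total defect = 2*pi*chi = 4*pi; visible defects sum to (67/24)*pi

Answer: defect(P3) = (29/24)*pi


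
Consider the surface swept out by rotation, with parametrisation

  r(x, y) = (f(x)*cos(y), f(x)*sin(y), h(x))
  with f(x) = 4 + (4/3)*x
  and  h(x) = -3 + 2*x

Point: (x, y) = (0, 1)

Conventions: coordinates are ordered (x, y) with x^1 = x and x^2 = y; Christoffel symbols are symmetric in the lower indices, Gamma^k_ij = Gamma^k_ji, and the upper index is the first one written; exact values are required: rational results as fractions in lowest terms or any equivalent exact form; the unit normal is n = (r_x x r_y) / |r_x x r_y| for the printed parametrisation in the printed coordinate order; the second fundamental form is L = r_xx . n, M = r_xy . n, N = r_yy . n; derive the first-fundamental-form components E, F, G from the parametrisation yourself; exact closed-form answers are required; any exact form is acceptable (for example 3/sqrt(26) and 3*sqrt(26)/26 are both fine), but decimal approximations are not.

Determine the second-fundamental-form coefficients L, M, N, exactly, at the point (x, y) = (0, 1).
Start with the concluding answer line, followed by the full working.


Answer: L = 0, M = 0, N = 12*sqrt(13)/13

f = 4, f' = 4/3, f'' = 0, h' = 2, h'' = 0
E = 52/9, F = 0, G = 16; answer radicand W^2 = 52/9
unnormalised second-form numerators: l = 0, m = 0, n = 8; L = l/sqrt(52/9), and similarly M = m/sqrt(W^2), N = n/sqrt(W^2)


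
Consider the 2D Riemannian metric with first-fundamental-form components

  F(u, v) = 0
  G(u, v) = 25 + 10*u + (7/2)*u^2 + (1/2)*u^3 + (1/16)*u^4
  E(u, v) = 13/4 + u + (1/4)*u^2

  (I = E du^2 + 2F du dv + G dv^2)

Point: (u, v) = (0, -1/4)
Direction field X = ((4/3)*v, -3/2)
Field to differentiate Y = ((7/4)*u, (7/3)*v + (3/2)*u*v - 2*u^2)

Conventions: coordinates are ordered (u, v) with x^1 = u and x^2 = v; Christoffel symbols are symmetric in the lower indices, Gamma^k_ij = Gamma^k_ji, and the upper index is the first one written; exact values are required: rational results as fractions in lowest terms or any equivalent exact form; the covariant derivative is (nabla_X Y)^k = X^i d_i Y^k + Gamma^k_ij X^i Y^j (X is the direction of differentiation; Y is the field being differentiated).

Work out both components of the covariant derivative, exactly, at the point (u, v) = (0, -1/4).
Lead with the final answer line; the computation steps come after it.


Answer: (nabla_X Y)^u = -301/156, (nabla_X Y)^v = -1201/360

E = 13/4, F = 0, G = 25 at the point
E_u = 1, E_v = 0, F_u = 0, F_v = 0, G_u = 10, G_v = 0
EG - F^2 = 325/4;  g^inv = (4/325) * [[25, 0], [0, 13/4]]
first-kind symbols [ij,l] = (1/2)(d_i g_jl + d_j g_il - d_l g_ij): [uu,u] = E_u/2 = 1/2, [uu,v] = F_u - E_v/2 = 0, [uv,u] = E_v/2 = 0, [uv,v] = G_u/2 = 5, [vv,u] = F_v - G_u/2 = -5, [vv,v] = G_v/2 = 0
Gamma^u_ij = (G*[ij,u] - F*[ij,v])/(EG - F^2), Gamma^v_ij = (E*[ij,v] - F*[ij,u])/(EG - F^2)
Gamma_uuu = 2/13, Gamma_uuv = 0, Gamma_uvv = -20/13, Gamma_vuu = 0, Gamma_vuv = 1/5, Gamma_vvv = 0
X = (-1/3, -3/2), Y = (0, -7/12) at the point


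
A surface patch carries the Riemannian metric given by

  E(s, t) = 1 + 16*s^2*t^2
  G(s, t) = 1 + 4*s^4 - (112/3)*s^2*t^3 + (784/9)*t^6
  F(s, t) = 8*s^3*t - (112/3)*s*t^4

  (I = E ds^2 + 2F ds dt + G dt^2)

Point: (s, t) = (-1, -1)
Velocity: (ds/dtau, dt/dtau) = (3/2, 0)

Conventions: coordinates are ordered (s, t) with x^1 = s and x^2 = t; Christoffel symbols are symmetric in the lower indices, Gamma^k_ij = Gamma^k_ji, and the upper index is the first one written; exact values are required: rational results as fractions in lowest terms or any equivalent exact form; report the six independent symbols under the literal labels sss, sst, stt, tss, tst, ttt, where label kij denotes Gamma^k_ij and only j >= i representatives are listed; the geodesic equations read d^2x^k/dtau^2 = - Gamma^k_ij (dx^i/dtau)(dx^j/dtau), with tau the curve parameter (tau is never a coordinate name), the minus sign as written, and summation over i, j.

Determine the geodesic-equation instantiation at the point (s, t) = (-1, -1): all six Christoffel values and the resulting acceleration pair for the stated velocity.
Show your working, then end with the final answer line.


E = 17, F = 136/3, G = 1165/9 at the point
E_s = -32, E_t = -32, F_s = -184/3, F_t = -472/3, G_s = -272/3, G_t = -1904/3
EG - F^2 = 1309/9;  g^inv = (9/1309) * [[1165/9, -136/3], [-136/3, 17]]
first-kind symbols [ij,l] = (1/2)(d_i g_jl + d_j g_il - d_l g_ij): [ss,s] = E_s/2 = -16, [ss,t] = F_s - E_t/2 = -136/3, [st,s] = E_t/2 = -16, [st,t] = G_s/2 = -136/3, [tt,s] = F_t - G_s/2 = -112, [tt,t] = G_t/2 = -952/3
Gamma^s_ij = (G*[ij,s] - F*[ij,t])/(EG - F^2), Gamma^t_ij = (E*[ij,t] - F*[ij,s])/(EG - F^2)
Gamma_sss = -144/1309, Gamma_sst = -144/1309, Gamma_stt = -144/187, Gamma_tss = -24/77, Gamma_tst = -24/77, Gamma_ttt = -24/11
d^2s/dtau^2 = -(Gamma_sss*(3/2)^2 + 2*Gamma_sst*(3/2)*(0) + Gamma_stt*(0)^2) = 324/1309
d^2t/dtau^2 = -(Gamma_tss*(3/2)^2 + 2*Gamma_tst*(3/2)*(0) + Gamma_ttt*(0)^2) = 54/77

Answer: Gamma_sss = -144/1309, Gamma_sst = -144/1309, Gamma_stt = -144/187, Gamma_tss = -24/77, Gamma_tst = -24/77, Gamma_ttt = -24/11; accelerations (d^2s/dtau^2, d^2t/dtau^2) = (324/1309, 54/77)


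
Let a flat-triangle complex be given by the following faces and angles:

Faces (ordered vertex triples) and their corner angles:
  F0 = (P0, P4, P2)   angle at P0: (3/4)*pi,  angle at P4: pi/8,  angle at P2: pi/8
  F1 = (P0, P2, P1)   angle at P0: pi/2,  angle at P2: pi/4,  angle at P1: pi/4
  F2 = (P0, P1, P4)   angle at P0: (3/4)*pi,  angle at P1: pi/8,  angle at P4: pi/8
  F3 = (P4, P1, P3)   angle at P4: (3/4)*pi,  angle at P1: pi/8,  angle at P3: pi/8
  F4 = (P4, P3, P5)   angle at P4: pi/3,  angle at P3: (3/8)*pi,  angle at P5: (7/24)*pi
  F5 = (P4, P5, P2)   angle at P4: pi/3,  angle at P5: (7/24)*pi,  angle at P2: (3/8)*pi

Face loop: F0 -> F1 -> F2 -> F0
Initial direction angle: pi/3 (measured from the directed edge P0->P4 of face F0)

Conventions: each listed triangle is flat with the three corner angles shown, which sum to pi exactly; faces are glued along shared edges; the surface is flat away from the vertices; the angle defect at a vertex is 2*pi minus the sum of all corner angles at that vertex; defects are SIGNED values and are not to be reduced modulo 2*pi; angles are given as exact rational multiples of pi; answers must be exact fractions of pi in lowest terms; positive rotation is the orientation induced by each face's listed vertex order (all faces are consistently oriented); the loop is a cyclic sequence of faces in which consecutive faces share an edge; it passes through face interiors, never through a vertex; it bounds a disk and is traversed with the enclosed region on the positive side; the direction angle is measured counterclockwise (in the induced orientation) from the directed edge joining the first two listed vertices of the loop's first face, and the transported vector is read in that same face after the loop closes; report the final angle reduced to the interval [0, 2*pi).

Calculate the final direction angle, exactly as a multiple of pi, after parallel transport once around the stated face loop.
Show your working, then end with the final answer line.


enclosed vertex P0: corner angles sum to 2*pi, defect = 2*pi - 2*pi = 0
the rotation equals the total enclosed defect, so the final angle is initial + defects (mod 2*pi)
final angle = pi/3 + 0 = pi/3 (mod 2*pi)

Answer: final direction angle = pi/3


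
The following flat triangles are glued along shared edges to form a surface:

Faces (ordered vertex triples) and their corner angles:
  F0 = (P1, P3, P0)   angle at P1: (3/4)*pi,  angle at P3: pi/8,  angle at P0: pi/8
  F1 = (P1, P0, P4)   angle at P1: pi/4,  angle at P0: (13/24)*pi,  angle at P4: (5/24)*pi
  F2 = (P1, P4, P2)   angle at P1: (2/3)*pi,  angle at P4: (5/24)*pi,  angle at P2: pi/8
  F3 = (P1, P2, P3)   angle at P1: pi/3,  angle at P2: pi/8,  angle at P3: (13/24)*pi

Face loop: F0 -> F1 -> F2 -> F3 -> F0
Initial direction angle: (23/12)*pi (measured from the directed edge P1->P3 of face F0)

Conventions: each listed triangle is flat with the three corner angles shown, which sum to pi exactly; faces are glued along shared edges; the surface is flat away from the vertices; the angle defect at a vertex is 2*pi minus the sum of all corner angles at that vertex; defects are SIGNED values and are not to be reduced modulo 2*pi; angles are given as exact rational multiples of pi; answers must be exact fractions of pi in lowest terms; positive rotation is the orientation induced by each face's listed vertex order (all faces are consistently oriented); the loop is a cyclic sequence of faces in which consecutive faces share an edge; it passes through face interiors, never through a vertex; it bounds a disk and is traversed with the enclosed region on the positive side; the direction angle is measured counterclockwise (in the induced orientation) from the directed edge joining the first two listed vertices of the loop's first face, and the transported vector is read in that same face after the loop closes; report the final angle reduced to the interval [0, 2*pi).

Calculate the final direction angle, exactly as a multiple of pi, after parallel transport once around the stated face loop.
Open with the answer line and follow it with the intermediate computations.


Answer: final direction angle = (23/12)*pi

enclosed vertex P1: corner angles sum to 2*pi, defect = 2*pi - 2*pi = 0
summing the enclosed defects onto the initial angle, mod 2*pi in the induced orientation:
final angle = (23/12)*pi + 0 = (23/12)*pi (mod 2*pi)


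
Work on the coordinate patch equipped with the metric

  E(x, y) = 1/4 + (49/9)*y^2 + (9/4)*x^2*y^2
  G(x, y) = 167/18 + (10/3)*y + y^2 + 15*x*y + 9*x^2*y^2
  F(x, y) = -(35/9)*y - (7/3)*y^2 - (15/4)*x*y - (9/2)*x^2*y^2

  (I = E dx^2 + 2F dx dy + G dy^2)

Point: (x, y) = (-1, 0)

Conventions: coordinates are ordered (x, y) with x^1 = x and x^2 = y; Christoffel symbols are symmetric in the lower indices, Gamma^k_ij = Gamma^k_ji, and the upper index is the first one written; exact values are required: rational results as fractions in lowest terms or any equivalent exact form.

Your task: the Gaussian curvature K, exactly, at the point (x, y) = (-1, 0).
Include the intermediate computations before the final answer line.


E = 1/4, F = 0, G = 167/18, EG - F^2 = 167/72 at the point
E_x = 0, E_y = 0, F_x = 0, F_y = -5/36, G_x = 0, G_y = -35/3
E_yy = 277/18, F_xy = -15/4, G_xx = 0
K follows from Brioschi's formula, (det M1 - det M2)/(EG - F^2)^2.
M1 = [[-E_yy/2 + F_xy - G_xx/2, E_x/2, F_x - E_y/2], [F_y - G_x/2, E, F], [G_y/2, F, G]] = [[-103/9, 0, 0], [-5/36, 1/4, 0], [-35/6, 0, 167/18]]; det M1 = -17201/648
M2 = [[0, E_y/2, G_x/2], [E_y/2, E, F], [G_x/2, F, G]] = [[0, 0, 0], [0, 1/4, 0], [0, 0, 167/18]]; det M2 = 0
det M1 - det M2 = -17201/648; K = -17201/648 / (167/72)^2 = -824/167

Answer: K = -824/167


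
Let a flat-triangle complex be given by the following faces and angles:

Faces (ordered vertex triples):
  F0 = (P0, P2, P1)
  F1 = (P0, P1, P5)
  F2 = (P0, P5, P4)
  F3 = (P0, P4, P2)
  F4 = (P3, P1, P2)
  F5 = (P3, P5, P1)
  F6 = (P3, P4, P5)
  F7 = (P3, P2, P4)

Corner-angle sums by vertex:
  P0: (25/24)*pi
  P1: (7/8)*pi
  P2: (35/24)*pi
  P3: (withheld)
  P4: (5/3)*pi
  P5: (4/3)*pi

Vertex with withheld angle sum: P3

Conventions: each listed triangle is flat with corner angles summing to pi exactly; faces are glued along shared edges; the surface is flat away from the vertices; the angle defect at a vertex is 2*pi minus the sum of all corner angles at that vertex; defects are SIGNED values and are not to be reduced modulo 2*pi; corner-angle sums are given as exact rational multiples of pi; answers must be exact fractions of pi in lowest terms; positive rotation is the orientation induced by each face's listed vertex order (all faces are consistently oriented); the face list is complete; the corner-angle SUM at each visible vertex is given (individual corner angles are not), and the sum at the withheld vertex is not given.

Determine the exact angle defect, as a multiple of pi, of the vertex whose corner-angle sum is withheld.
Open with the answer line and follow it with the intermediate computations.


Answer: defect(P3) = (3/8)*pi

V = 6, E = 12, F = 8; chi = V - E + F = 2
Gauss-Bonnet: total defect = 2*pi*chi = 4*pi; visible defects sum to (29/8)*pi


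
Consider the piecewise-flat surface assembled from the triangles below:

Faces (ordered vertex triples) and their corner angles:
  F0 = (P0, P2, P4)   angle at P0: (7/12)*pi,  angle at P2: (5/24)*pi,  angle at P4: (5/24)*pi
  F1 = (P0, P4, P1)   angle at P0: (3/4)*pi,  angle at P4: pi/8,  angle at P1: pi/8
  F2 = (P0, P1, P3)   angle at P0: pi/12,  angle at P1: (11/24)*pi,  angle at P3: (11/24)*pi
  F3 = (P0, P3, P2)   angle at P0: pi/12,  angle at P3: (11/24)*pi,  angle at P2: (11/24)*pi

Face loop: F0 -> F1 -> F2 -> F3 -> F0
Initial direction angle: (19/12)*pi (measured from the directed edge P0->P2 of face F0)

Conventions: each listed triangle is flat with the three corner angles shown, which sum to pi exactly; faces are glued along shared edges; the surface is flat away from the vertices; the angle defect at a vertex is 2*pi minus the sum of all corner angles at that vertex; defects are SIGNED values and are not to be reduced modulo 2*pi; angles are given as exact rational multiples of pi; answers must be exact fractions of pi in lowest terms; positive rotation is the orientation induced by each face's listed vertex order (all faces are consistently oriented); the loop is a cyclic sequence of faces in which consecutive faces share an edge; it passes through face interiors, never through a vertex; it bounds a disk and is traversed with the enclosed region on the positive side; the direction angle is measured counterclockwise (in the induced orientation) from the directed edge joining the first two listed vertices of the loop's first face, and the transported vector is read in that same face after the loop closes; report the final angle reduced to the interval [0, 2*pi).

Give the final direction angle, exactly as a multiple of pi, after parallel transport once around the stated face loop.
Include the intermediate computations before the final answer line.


enclosed vertex P0: corner angles sum to (3/2)*pi, defect = 2*pi - (3/2)*pi = pi/2
summing the enclosed defects onto the initial angle, mod 2*pi in the induced orientation:
final angle = (19/12)*pi + pi/2 = pi/12 (mod 2*pi)

Answer: final direction angle = pi/12


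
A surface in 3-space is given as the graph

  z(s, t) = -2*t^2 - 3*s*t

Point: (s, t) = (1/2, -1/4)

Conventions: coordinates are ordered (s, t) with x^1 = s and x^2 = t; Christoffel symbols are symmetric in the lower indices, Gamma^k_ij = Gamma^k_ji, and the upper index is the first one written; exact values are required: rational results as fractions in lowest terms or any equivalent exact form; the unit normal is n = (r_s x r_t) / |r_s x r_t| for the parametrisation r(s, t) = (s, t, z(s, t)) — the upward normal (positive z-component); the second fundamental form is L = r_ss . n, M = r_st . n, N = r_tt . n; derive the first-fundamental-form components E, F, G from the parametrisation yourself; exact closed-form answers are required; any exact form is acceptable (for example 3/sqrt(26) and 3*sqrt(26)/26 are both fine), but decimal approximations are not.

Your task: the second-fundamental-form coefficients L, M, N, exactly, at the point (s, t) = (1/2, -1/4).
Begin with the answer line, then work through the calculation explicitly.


Answer: L = 0, M = -12*sqrt(29)/29, N = -16*sqrt(29)/29

z_s = 3/4, z_t = -1/2, z_ss = 0, z_st = -3, z_tt = -4
E = 25/16, F = -3/8, G = 5/4; answer radicand W^2 = 29/16
unnormalised second-form numerators: l = 0, m = -3, n = -4; L = l/sqrt(29/16), and similarly M = m/sqrt(W^2), N = n/sqrt(W^2)


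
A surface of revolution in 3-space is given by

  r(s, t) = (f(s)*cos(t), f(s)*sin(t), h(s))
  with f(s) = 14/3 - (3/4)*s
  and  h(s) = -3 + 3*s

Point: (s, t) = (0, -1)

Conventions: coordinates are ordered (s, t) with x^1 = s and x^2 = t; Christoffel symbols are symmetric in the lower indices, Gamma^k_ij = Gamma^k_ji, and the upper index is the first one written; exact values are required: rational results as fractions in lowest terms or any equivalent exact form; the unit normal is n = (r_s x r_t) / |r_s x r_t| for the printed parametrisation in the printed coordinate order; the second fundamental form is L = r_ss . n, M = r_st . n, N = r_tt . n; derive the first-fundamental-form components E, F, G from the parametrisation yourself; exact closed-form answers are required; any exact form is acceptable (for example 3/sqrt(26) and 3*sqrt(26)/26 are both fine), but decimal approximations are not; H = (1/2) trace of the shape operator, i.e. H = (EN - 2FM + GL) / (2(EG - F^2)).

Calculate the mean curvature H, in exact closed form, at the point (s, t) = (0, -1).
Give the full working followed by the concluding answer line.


f = 14/3, f' = -3/4, f'' = 0, h' = 3, h'' = 0
E = 153/16, F = 0, G = 196/9; answer radicand W^2 = 153/16
unnormalised second-form numerators: l = 0, m = 0, n = 14; L = l/sqrt(153/16), and similarly M = m/sqrt(W^2), N = n/sqrt(W^2)
H = (E*n - 2*F*m + G*l) / (2*(EG - F^2)*sqrt(W^2)); E*n - 2*F*m + G*l = 1071/8, EG - F^2 = 833/4, so H = (9/28)/sqrt(153/16)

Answer: H = 3*sqrt(17)/119


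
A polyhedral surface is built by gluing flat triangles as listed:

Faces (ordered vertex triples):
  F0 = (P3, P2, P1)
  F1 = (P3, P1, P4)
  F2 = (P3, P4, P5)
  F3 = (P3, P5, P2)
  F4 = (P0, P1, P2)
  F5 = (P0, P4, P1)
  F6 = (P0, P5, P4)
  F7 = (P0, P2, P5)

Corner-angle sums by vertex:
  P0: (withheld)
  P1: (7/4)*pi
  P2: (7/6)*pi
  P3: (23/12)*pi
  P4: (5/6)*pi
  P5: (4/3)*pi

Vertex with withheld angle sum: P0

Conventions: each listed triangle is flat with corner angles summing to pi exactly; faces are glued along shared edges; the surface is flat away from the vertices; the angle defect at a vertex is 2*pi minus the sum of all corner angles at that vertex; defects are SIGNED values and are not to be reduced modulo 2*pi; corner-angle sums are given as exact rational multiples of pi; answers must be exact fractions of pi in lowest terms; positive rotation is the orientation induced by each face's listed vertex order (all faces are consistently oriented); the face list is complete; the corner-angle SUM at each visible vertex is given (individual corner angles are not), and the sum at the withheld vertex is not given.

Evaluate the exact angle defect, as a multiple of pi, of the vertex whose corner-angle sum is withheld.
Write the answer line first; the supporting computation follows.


Answer: defect(P0) = pi

V = 6, E = 12, F = 8; chi = V - E + F = 2
Gauss-Bonnet: total defect = 2*pi*chi = 4*pi; visible defects sum to 3*pi


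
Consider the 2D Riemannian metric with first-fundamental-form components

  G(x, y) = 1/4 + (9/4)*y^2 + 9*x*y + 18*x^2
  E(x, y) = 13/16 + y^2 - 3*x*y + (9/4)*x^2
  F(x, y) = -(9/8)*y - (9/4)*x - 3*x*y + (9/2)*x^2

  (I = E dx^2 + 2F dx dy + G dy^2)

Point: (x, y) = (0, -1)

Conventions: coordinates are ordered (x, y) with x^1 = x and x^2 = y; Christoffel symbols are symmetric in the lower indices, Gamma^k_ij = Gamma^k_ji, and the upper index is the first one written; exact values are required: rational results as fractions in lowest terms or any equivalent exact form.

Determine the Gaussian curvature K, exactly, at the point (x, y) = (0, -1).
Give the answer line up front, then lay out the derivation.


Answer: K = -186112/43681

E = 29/16, F = 9/8, G = 5/2, EG - F^2 = 209/64 at the point
E_x = 3, E_y = -2, F_x = 3/4, F_y = -9/8, G_x = -9, G_y = -9/2
E_yy = 2, F_xy = -3, G_xx = 36
Apply the Brioschi formula K = (det M1 - det M2)/(EG - F^2)^2 over the derivative matrices of E, F, G.
M1 = [[-E_yy/2 + F_xy - G_xx/2, E_x/2, F_x - E_y/2], [F_y - G_x/2, E, F], [G_y/2, F, G]] = [[-22, 3/2, 7/4], [27/8, 29/16, 9/8], [-9/4, 9/8, 5/2]]; det M1 = -4769/64
M2 = [[0, E_y/2, G_x/2], [E_y/2, E, F], [G_x/2, F, G]] = [[0, -1, -9/2], [-1, 29/16, 9/8], [-9/2, 9/8, 5/2]]; det M2 = -1861/64
det M1 - det M2 = -727/16; K = -727/16 / (209/64)^2 = -186112/43681


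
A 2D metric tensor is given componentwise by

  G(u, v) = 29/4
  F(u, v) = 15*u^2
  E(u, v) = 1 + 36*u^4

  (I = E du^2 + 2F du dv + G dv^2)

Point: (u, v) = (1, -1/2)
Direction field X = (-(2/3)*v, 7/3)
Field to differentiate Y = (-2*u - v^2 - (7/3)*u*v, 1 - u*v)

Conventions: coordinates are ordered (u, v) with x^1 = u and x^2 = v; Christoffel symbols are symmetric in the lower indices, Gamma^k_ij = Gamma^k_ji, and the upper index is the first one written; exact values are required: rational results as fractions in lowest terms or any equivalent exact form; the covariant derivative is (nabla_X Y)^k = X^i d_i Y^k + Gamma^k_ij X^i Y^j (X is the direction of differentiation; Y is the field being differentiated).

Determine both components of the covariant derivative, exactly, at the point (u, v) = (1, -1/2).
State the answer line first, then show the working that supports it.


Answer: (nabla_X Y)^u = -12425/3114, (nabla_X Y)^v = -2509/1038

E = 37, F = 15, G = 29/4 at the point
E_u = 144, E_v = 0, F_u = 30, F_v = 0, G_u = 0, G_v = 0
EG - F^2 = 173/4;  g^inv = (4/173) * [[29/4, -15], [-15, 37]]
first-kind symbols [ij,l] = (1/2)(d_i g_jl + d_j g_il - d_l g_ij): [uu,u] = E_u/2 = 72, [uu,v] = F_u - E_v/2 = 30, [uv,u] = E_v/2 = 0, [uv,v] = G_u/2 = 0, [vv,u] = F_v - G_u/2 = 0, [vv,v] = G_v/2 = 0
Gamma^u_ij = (G*[ij,u] - F*[ij,v])/(EG - F^2), Gamma^v_ij = (E*[ij,v] - F*[ij,u])/(EG - F^2)
Gamma_uuu = 288/173, Gamma_uuv = 0, Gamma_uvv = 0, Gamma_vuu = 120/173, Gamma_vuv = 0, Gamma_vvv = 0
X = (1/3, 7/3), Y = (-13/12, 3/2) at the point
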